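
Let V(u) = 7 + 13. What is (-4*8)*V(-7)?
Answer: -640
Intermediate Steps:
V(u) = 20
(-4*8)*V(-7) = -4*8*20 = -32*20 = -640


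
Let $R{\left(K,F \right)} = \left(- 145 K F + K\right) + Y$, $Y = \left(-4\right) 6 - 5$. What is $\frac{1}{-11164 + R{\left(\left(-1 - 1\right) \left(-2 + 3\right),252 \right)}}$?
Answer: $\frac{1}{61885} \approx 1.6159 \cdot 10^{-5}$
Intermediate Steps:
$Y = -29$ ($Y = -24 - 5 = -29$)
$R{\left(K,F \right)} = -29 + K - 145 F K$ ($R{\left(K,F \right)} = \left(- 145 K F + K\right) - 29 = \left(- 145 F K + K\right) - 29 = \left(K - 145 F K\right) - 29 = -29 + K - 145 F K$)
$\frac{1}{-11164 + R{\left(\left(-1 - 1\right) \left(-2 + 3\right),252 \right)}} = \frac{1}{-11164 - \left(29 + 36539 \left(-1 - 1\right) \left(-2 + 3\right)\right)} = \frac{1}{-11164 - \left(29 + 36539 \left(-1 - 1\right) 1\right)} = \frac{1}{-11164 - \left(31 + 36540 \left(-2\right) 1\right)} = \frac{1}{-11164 - \left(31 - 73080\right)} = \frac{1}{-11164 - -73049} = \frac{1}{-11164 + 73049} = \frac{1}{61885}$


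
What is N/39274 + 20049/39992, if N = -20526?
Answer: -16735683/785322904 ≈ -0.021311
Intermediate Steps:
N/39274 + 20049/39992 = -20526/39274 + 20049/39992 = -20526*1/39274 + 20049*(1/39992) = -10263/19637 + 20049/39992 = -16735683/785322904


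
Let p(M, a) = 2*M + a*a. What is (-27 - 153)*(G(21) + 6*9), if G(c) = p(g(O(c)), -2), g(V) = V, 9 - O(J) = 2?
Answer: -12960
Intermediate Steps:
O(J) = 7 (O(J) = 9 - 1*2 = 9 - 2 = 7)
p(M, a) = a² + 2*M (p(M, a) = 2*M + a² = a² + 2*M)
G(c) = 18 (G(c) = (-2)² + 2*7 = 4 + 14 = 18)
(-27 - 153)*(G(21) + 6*9) = (-27 - 153)*(18 + 6*9) = -180*(18 + 54) = -180*72 = -12960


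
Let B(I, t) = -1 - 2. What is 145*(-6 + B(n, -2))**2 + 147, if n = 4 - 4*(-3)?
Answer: 11892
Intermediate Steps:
n = 16 (n = 4 + 12 = 16)
B(I, t) = -3
145*(-6 + B(n, -2))**2 + 147 = 145*(-6 - 3)**2 + 147 = 145*(-9)**2 + 147 = 145*81 + 147 = 11745 + 147 = 11892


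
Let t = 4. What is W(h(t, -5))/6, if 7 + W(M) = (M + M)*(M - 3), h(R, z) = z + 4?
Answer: 1/6 ≈ 0.16667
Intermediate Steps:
h(R, z) = 4 + z
W(M) = -7 + 2*M*(-3 + M) (W(M) = -7 + (M + M)*(M - 3) = -7 + (2*M)*(-3 + M) = -7 + 2*M*(-3 + M))
W(h(t, -5))/6 = (-7 - 6*(4 - 5) + 2*(4 - 5)**2)/6 = (-7 - 6*(-1) + 2*(-1)**2)/6 = (-7 + 6 + 2*1)/6 = (-7 + 6 + 2)/6 = (1/6)*1 = 1/6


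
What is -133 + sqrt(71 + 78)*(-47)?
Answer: -133 - 47*sqrt(149) ≈ -706.71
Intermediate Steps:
-133 + sqrt(71 + 78)*(-47) = -133 + sqrt(149)*(-47) = -133 - 47*sqrt(149)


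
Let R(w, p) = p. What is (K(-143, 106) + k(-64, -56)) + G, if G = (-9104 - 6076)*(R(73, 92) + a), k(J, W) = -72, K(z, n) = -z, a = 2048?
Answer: -32485129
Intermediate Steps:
G = -32485200 (G = (-9104 - 6076)*(92 + 2048) = -15180*2140 = -32485200)
(K(-143, 106) + k(-64, -56)) + G = (-1*(-143) - 72) - 32485200 = (143 - 72) - 32485200 = 71 - 32485200 = -32485129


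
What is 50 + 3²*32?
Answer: 338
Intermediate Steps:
50 + 3²*32 = 50 + 9*32 = 50 + 288 = 338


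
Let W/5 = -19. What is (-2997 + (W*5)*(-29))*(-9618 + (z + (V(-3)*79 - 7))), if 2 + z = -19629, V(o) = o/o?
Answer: -314469706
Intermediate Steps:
V(o) = 1
W = -95 (W = 5*(-19) = -95)
z = -19631 (z = -2 - 19629 = -19631)
(-2997 + (W*5)*(-29))*(-9618 + (z + (V(-3)*79 - 7))) = (-2997 - 95*5*(-29))*(-9618 + (-19631 + (1*79 - 7))) = (-2997 - 475*(-29))*(-9618 + (-19631 + (79 - 7))) = (-2997 + 13775)*(-9618 + (-19631 + 72)) = 10778*(-9618 - 19559) = 10778*(-29177) = -314469706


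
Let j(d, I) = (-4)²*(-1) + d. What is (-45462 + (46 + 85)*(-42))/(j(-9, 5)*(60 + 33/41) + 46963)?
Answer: -1044762/931579 ≈ -1.1215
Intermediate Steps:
j(d, I) = -16 + d (j(d, I) = 16*(-1) + d = -16 + d)
(-45462 + (46 + 85)*(-42))/(j(-9, 5)*(60 + 33/41) + 46963) = (-45462 + (46 + 85)*(-42))/((-16 - 9)*(60 + 33/41) + 46963) = (-45462 + 131*(-42))/(-25*(60 + 33*(1/41)) + 46963) = (-45462 - 5502)/(-25*(60 + 33/41) + 46963) = -50964/(-25*2493/41 + 46963) = -50964/(-62325/41 + 46963) = -50964/1863158/41 = -50964*41/1863158 = -1044762/931579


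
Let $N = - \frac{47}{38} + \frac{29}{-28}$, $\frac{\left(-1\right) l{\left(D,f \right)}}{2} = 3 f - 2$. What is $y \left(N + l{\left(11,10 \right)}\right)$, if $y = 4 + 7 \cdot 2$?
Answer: $- \frac{279009}{266} \approx -1048.9$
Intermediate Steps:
$l{\left(D,f \right)} = 4 - 6 f$ ($l{\left(D,f \right)} = - 2 \left(3 f - 2\right) = - 2 \left(-2 + 3 f\right) = 4 - 6 f$)
$N = - \frac{1209}{532}$ ($N = \left(-47\right) \frac{1}{38} + 29 \left(- \frac{1}{28}\right) = - \frac{47}{38} - \frac{29}{28} = - \frac{1209}{532} \approx -2.2726$)
$y = 18$ ($y = 4 + 14 = 18$)
$y \left(N + l{\left(11,10 \right)}\right) = 18 \left(- \frac{1209}{532} + \left(4 - 60\right)\right) = 18 \left(- \frac{1209}{532} - 56\right) = 18 \left(- \frac{31001}{532}\right) = - \frac{279009}{266}$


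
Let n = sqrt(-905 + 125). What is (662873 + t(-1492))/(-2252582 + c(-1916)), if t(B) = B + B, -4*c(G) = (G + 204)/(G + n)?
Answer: -2675498116131585/9133020091202008 + 1384473*I*sqrt(195)/45665100456010040 ≈ -0.29295 + 4.2337e-10*I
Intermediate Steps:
n = 2*I*sqrt(195) (n = sqrt(-780) = 2*I*sqrt(195) ≈ 27.928*I)
c(G) = -(204 + G)/(4*(G + 2*I*sqrt(195))) (c(G) = -(G + 204)/(4*(G + 2*I*sqrt(195))) = -(204 + G)/(4*(G + 2*I*sqrt(195))))
t(B) = 2*B
(662873 + t(-1492))/(-2252582 + c(-1916)) = (662873 + 2*(-1492))/(-2252582 + (-204 - 1*(-1916))/(4*(-1916 + 2*I*sqrt(195)))) = (662873 - 2984)/(-2252582 + (-204 + 1916)/(4*(-1916 + 2*I*sqrt(195)))) = 659889/(-2252582 + (1/4)*1712/(-1916 + 2*I*sqrt(195))) = 659889/(-2252582 + 428/(-1916 + 2*I*sqrt(195)))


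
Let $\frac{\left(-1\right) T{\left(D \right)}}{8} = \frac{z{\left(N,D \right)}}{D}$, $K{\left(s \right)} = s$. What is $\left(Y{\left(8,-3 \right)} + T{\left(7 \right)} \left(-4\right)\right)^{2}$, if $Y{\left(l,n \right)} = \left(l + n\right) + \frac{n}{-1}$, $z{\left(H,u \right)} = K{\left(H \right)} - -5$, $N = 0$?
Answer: $\frac{46656}{49} \approx 952.16$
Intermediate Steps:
$z{\left(H,u \right)} = 5 + H$ ($z{\left(H,u \right)} = H - -5 = H + 5 = 5 + H$)
$T{\left(D \right)} = - \frac{40}{D}$ ($T{\left(D \right)} = - 8 \frac{5 + 0}{D} = - 8 \frac{5}{D} = - \frac{40}{D}$)
$Y{\left(l,n \right)} = l$ ($Y{\left(l,n \right)} = \left(l + n\right) + n \left(-1\right) = \left(l + n\right) - n = l$)
$\left(Y{\left(8,-3 \right)} + T{\left(7 \right)} \left(-4\right)\right)^{2} = \left(8 + - \frac{40}{7} \left(-4\right)\right)^{2} = \left(8 + \left(-40\right) \frac{1}{7} \left(-4\right)\right)^{2} = \left(8 - - \frac{160}{7}\right)^{2} = \left(8 + \frac{160}{7}\right)^{2} = \left(\frac{216}{7}\right)^{2} = \frac{46656}{49}$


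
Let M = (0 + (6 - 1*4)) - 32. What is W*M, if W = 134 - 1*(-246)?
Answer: -11400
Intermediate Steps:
W = 380 (W = 134 + 246 = 380)
M = -30 (M = (0 + (6 - 4)) - 32 = (0 + 2) - 32 = 2 - 32 = -30)
W*M = 380*(-30) = -11400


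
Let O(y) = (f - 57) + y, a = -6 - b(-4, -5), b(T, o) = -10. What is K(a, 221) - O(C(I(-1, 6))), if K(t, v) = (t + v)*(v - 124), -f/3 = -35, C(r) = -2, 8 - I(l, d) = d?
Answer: 21779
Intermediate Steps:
I(l, d) = 8 - d
f = 105 (f = -3*(-35) = 105)
a = 4 (a = -6 - 1*(-10) = -6 + 10 = 4)
K(t, v) = (-124 + v)*(t + v) (K(t, v) = (t + v)*(-124 + v) = (-124 + v)*(t + v))
O(y) = 48 + y (O(y) = (105 - 57) + y = 48 + y)
K(a, 221) - O(C(I(-1, 6))) = (221² - 124*4 - 124*221 + 4*221) - (48 - 2) = (48841 - 496 - 27404 + 884) - 1*46 = 21825 - 46 = 21779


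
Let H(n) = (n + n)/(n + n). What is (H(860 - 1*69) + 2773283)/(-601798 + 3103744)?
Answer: 462214/416991 ≈ 1.1084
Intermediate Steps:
H(n) = 1 (H(n) = (2*n)/((2*n)) = (2*n)*(1/(2*n)) = 1)
(H(860 - 1*69) + 2773283)/(-601798 + 3103744) = (1 + 2773283)/(-601798 + 3103744) = 2773284/2501946 = 2773284*(1/2501946) = 462214/416991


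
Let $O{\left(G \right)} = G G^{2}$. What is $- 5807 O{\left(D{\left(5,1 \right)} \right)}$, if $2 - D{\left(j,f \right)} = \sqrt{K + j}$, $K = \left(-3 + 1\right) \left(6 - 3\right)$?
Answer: $-11614 + 63877 i \approx -11614.0 + 63877.0 i$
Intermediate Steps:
$K = -6$ ($K = \left(-2\right) 3 = -6$)
$D{\left(j,f \right)} = 2 - \sqrt{-6 + j}$
$O{\left(G \right)} = G^{3}$
$- 5807 O{\left(D{\left(5,1 \right)} \right)} = - 5807 \left(2 - \sqrt{-6 + 5}\right)^{3} = - 5807 \left(2 - \sqrt{-1}\right)^{3} = - 5807 \left(2 - i\right)^{3}$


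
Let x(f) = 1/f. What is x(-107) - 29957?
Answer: -3205400/107 ≈ -29957.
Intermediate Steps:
x(-107) - 29957 = 1/(-107) - 29957 = -1/107 - 29957 = -3205400/107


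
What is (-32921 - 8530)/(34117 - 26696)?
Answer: -1011/181 ≈ -5.5856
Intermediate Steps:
(-32921 - 8530)/(34117 - 26696) = -41451/7421 = -41451*1/7421 = -1011/181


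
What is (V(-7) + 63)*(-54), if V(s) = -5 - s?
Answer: -3510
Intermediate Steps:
(V(-7) + 63)*(-54) = ((-5 - 1*(-7)) + 63)*(-54) = ((-5 + 7) + 63)*(-54) = (2 + 63)*(-54) = 65*(-54) = -3510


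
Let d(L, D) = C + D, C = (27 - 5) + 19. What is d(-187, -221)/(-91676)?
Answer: 45/22919 ≈ 0.0019634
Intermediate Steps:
C = 41 (C = 22 + 19 = 41)
d(L, D) = 41 + D
d(-187, -221)/(-91676) = (41 - 221)/(-91676) = -180*(-1/91676) = 45/22919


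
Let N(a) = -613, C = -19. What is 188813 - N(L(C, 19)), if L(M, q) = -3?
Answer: 189426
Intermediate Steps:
188813 - N(L(C, 19)) = 188813 - 1*(-613) = 188813 + 613 = 189426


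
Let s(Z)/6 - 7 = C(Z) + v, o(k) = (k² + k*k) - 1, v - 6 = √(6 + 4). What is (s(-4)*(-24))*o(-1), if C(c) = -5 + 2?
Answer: -1440 - 144*√10 ≈ -1895.4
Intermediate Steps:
C(c) = -3
v = 6 + √10 (v = 6 + √(6 + 4) = 6 + √10 ≈ 9.1623)
o(k) = -1 + 2*k² (o(k) = (k² + k²) - 1 = 2*k² - 1 = -1 + 2*k²)
s(Z) = 60 + 6*√10 (s(Z) = 42 + 6*(-3 + (6 + √10)) = 42 + 6*(3 + √10) = 42 + (18 + 6*√10) = 60 + 6*√10)
(s(-4)*(-24))*o(-1) = ((60 + 6*√10)*(-24))*(-1 + 2*(-1)²) = (-1440 - 144*√10)*(-1 + 2*1) = (-1440 - 144*√10)*(-1 + 2) = (-1440 - 144*√10)*1 = -1440 - 144*√10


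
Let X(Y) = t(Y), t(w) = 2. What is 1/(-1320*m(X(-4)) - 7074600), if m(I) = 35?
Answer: -1/7120800 ≈ -1.4043e-7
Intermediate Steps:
X(Y) = 2
1/(-1320*m(X(-4)) - 7074600) = 1/(-1320*35 - 7074600) = 1/(-46200 - 7074600) = 1/(-7120800) = -1/7120800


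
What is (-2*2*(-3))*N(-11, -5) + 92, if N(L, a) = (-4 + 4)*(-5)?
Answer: 92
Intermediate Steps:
N(L, a) = 0 (N(L, a) = 0*(-5) = 0)
(-2*2*(-3))*N(-11, -5) + 92 = (-2*2*(-3))*0 + 92 = -4*(-3)*0 + 92 = 12*0 + 92 = 0 + 92 = 92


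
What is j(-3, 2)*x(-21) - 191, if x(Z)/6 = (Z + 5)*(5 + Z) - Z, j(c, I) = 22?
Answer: 36373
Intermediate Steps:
x(Z) = -6*Z + 6*(5 + Z)² (x(Z) = 6*((Z + 5)*(5 + Z) - Z) = 6*((5 + Z)*(5 + Z) - Z) = 6*((5 + Z)² - Z) = -6*Z + 6*(5 + Z)²)
j(-3, 2)*x(-21) - 191 = 22*(-6*(-21) + 6*(5 - 21)²) - 191 = 22*(126 + 6*(-16)²) - 191 = 22*(126 + 6*256) - 191 = 22*(126 + 1536) - 191 = 22*1662 - 191 = 36564 - 191 = 36373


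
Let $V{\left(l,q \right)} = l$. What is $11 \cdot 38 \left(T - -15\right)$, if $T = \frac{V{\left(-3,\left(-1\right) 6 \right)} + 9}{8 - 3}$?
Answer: $\frac{33858}{5} \approx 6771.6$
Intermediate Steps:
$T = \frac{6}{5}$ ($T = \frac{-3 + 9}{8 - 3} = \frac{6}{5} \approx 1.2$)
$11 \cdot 38 \left(T - -15\right) = 11 \cdot 38 \left(\frac{6}{5} - -15\right) = 418 \left(\frac{6}{5} + 15\right) = 418 \cdot \frac{81}{5} = \frac{33858}{5}$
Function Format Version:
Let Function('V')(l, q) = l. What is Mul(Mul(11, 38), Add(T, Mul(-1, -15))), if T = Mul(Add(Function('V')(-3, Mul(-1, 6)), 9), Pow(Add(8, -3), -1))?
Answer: Rational(33858, 5) ≈ 6771.6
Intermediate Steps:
T = Rational(6, 5) (T = Mul(Add(-3, 9), Pow(Add(8, -3), -1)) = Mul(6, Pow(5, -1)) = Mul(6, Rational(1, 5)) = Rational(6, 5) ≈ 1.2000)
Mul(Mul(11, 38), Add(T, Mul(-1, -15))) = Mul(Mul(11, 38), Add(Rational(6, 5), Mul(-1, -15))) = Mul(418, Add(Rational(6, 5), 15)) = Mul(418, Rational(81, 5)) = Rational(33858, 5)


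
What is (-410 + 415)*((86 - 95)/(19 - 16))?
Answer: -15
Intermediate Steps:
(-410 + 415)*((86 - 95)/(19 - 16)) = 5*(-9/3) = 5*(-9*⅓) = 5*(-3) = -15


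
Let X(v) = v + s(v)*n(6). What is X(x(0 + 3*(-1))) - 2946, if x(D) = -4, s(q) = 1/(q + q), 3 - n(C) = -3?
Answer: -11803/4 ≈ -2950.8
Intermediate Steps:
n(C) = 6 (n(C) = 3 - 1*(-3) = 3 + 3 = 6)
s(q) = 1/(2*q)
X(v) = v + 3/v (X(v) = v + (1/(2*v))*6 = v + 3/v)
X(x(0 + 3*(-1))) - 2946 = (-4 + 3/(-4)) - 2946 = (-4 + 3*(-¼)) - 2946 = (-4 - ¾) - 2946 = -19/4 - 2946 = -11803/4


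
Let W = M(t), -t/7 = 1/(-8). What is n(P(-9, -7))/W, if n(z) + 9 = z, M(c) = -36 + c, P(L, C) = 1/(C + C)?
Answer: 508/1967 ≈ 0.25826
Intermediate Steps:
P(L, C) = 1/(2*C)
t = 7/8 (t = -7/(-8) = -7*(-⅛) = 7/8 ≈ 0.87500)
n(z) = -9 + z
W = -281/8 (W = -36 + 7/8 = -281/8 ≈ -35.125)
n(P(-9, -7))/W = (-9 + (½)/(-7))/(-281/8) = (-9 + (½)*(-⅐))*(-8/281) = (-9 - 1/14)*(-8/281) = -127/14*(-8/281) = 508/1967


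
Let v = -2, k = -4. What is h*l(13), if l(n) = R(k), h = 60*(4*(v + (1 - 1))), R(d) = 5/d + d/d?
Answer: 120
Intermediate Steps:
R(d) = 1 + 5/d (R(d) = 5/d + 1 = 1 + 5/d)
h = -480 (h = 60*(4*(-2 + (1 - 1))) = 60*(4*(-2 + 0)) = 60*(4*(-2)) = 60*(-8) = -480)
l(n) = -¼ (l(n) = (5 - 4)/(-4) = -¼*1 = -¼)
h*l(13) = -480*(-¼) = 120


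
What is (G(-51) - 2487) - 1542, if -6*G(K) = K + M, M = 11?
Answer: -12067/3 ≈ -4022.3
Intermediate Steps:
G(K) = -11/6 - K/6 (G(K) = -(K + 11)/6 = -(11 + K)/6 = -11/6 - K/6)
(G(-51) - 2487) - 1542 = ((-11/6 - ⅙*(-51)) - 2487) - 1542 = ((-11/6 + 17/2) - 2487) - 1542 = (20/3 - 2487) - 1542 = -7441/3 - 1542 = -12067/3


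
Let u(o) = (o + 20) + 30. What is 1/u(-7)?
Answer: 1/43 ≈ 0.023256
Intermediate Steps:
u(o) = 50 + o (u(o) = (20 + o) + 30 = 50 + o)
1/u(-7) = 1/(50 - 7) = 1/43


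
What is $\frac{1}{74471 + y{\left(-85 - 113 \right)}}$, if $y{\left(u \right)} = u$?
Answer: $\frac{1}{74273} \approx 1.3464 \cdot 10^{-5}$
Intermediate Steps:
$\frac{1}{74471 + y{\left(-85 - 113 \right)}} = \frac{1}{74471 - 198} = \frac{1}{74273}$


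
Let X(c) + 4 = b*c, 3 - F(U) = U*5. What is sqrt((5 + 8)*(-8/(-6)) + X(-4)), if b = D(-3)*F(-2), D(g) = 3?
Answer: 2*I*sqrt(321)/3 ≈ 11.944*I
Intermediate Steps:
F(U) = 3 - 5*U (F(U) = 3 - U*5 = 3 - 5*U)
b = 39 (b = 3*(3 - 5*(-2)) = 3*(3 + 10) = 3*13 = 39)
X(c) = -4 + 39*c
sqrt((5 + 8)*(-8/(-6)) + X(-4)) = sqrt((5 + 8)*(-8/(-6)) + (-4 + 39*(-4))) = sqrt(13*(-8*(-1/6)) + (-4 - 156)) = sqrt(13*(4/3) - 160) = sqrt(52/3 - 160) = sqrt(-428/3) = 2*I*sqrt(321)/3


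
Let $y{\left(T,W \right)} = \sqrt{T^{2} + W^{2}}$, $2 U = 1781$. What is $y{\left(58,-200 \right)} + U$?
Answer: $\frac{1781}{2} + 2 \sqrt{10841} \approx 1098.7$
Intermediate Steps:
$U = \frac{1781}{2}$ ($U = \frac{1}{2} \cdot 1781 = \frac{1781}{2} \approx 890.5$)
$y{\left(58,-200 \right)} + U = \sqrt{58^{2} + \left(-200\right)^{2}} + \frac{1781}{2} = \sqrt{3364 + 40000} + \frac{1781}{2} = \sqrt{43364} + \frac{1781}{2} = 2 \sqrt{10841} + \frac{1781}{2} = \frac{1781}{2} + 2 \sqrt{10841}$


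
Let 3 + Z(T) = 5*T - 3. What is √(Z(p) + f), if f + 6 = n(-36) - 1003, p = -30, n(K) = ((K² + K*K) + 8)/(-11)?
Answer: I*√169565/11 ≈ 37.435*I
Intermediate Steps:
n(K) = -8/11 - 2*K²/11 (n(K) = ((K² + K²) + 8)*(-1/11) = (2*K² + 8)*(-1/11) = (8 + 2*K²)*(-1/11) = -8/11 - 2*K²/11)
Z(T) = -6 + 5*T (Z(T) = -3 + (5*T - 3) = -3 + (-3 + 5*T) = -6 + 5*T)
f = -13699/11 (f = -6 + ((-8/11 - 2/11*(-36)²) - 1003) = -6 + ((-8/11 - 2/11*1296) - 1003) = -6 + ((-8/11 - 2592/11) - 1003) = -6 + (-2600/11 - 1003) = -6 - 13633/11 = -13699/11 ≈ -1245.4)
√(Z(p) + f) = √((-6 + 5*(-30)) - 13699/11) = √((-6 - 150) - 13699/11) = √(-156 - 13699/11) = √(-15415/11) = I*√169565/11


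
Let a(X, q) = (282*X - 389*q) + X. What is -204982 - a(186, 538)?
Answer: -48338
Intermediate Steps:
a(X, q) = -389*q + 283*X (a(X, q) = (-389*q + 282*X) + X = -389*q + 283*X)
-204982 - a(186, 538) = -204982 - (-389*538 + 283*186) = -204982 - (-209282 + 52638) = -204982 - 1*(-156644) = -204982 + 156644 = -48338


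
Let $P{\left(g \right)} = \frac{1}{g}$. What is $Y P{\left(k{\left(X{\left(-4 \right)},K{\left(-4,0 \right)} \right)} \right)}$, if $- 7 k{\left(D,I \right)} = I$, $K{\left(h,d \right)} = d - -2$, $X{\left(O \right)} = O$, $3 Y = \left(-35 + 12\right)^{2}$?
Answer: $- \frac{3703}{6} \approx -617.17$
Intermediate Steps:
$Y = \frac{529}{3}$ ($Y = \frac{\left(-35 + 12\right)^{2}}{3} = \frac{\left(-23\right)^{2}}{3} = \frac{1}{3} \cdot 529 = \frac{529}{3} \approx 176.33$)
$K{\left(h,d \right)} = 2 + d$ ($K{\left(h,d \right)} = d + 2 = 2 + d$)
$k{\left(D,I \right)} = - \frac{I}{7}$
$Y P{\left(k{\left(X{\left(-4 \right)},K{\left(-4,0 \right)} \right)} \right)} = \frac{529}{3 \left(- \frac{2 + 0}{7}\right)} = \frac{529}{3 \left(\left(- \frac{1}{7}\right) 2\right)} = \frac{529}{3 \left(- \frac{2}{7}\right)} = \frac{529}{3} \left(- \frac{7}{2}\right) = - \frac{3703}{6}$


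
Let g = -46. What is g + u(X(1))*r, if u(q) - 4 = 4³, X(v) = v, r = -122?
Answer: -8342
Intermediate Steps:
u(q) = 68 (u(q) = 4 + 4³ = 4 + 64 = 68)
g + u(X(1))*r = -46 + 68*(-122) = -46 - 8296 = -8342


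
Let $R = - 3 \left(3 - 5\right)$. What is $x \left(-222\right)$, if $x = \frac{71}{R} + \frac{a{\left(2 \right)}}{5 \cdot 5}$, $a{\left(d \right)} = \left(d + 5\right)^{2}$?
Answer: $- \frac{76553}{25} \approx -3062.1$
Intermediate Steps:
$R = 6$ ($R = \left(-3\right) \left(-2\right) = 6$)
$a{\left(d \right)} = \left(5 + d\right)^{2}$
$x = \frac{2069}{150}$ ($x = \frac{71}{6} + \frac{\left(5 + 2\right)^{2}}{5 \cdot 5} = 71 \cdot \frac{1}{6} + \frac{7^{2}}{25} = \frac{71}{6} + 49 \cdot \frac{1}{25} = \frac{71}{6} + \frac{49}{25} = \frac{2069}{150} \approx 13.793$)
$x \left(-222\right) = \frac{2069}{150} \left(-222\right) = - \frac{76553}{25}$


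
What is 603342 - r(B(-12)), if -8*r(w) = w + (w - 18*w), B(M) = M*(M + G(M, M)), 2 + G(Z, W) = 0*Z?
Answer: 603006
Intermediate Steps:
G(Z, W) = -2 (G(Z, W) = -2 + 0*Z = -2 + 0 = -2)
B(M) = M*(-2 + M) (B(M) = M*(M - 2) = M*(-2 + M))
r(w) = 2*w (r(w) = -(w + (w - 18*w))/8 = -(w - 17*w)/8 = -(-2)*w = 2*w)
603342 - r(B(-12)) = 603342 - 2*(-12*(-2 - 12)) = 603342 - 2*(-12*(-14)) = 603342 - 2*168 = 603342 - 1*336 = 603342 - 336 = 603006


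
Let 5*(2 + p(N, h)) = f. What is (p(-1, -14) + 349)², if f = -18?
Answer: 2948089/25 ≈ 1.1792e+5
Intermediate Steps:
p(N, h) = -28/5 (p(N, h) = -2 + (⅕)*(-18) = -2 - 18/5 = -28/5)
(p(-1, -14) + 349)² = (-28/5 + 349)² = (1717/5)² = 2948089/25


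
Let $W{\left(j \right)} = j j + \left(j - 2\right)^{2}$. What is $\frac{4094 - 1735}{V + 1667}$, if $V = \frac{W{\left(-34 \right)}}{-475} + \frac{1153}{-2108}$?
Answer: $\frac{2362066700}{1663450609} \approx 1.42$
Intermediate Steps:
$W{\left(j \right)} = j^{2} + \left(-2 + j\right)^{2}$
$V = - \frac{5716491}{1001300}$ ($V = \frac{\left(-34\right)^{2} + \left(-2 - 34\right)^{2}}{-475} + \frac{1153}{-2108} = \left(1156 + \left(-36\right)^{2}\right) \left(- \frac{1}{475}\right) + 1153 \left(- \frac{1}{2108}\right) = \left(1156 + 1296\right) \left(- \frac{1}{475}\right) - \frac{1153}{2108} = 2452 \left(- \frac{1}{475}\right) - \frac{1153}{2108} = - \frac{2452}{475} - \frac{1153}{2108} = - \frac{5716491}{1001300} \approx -5.7091$)
$\frac{4094 - 1735}{V + 1667} = \frac{4094 - 1735}{- \frac{5716491}{1001300} + 1667} = \frac{2359}{\frac{1663450609}{1001300}} = 2359 \cdot \frac{1001300}{1663450609} = \frac{2362066700}{1663450609}$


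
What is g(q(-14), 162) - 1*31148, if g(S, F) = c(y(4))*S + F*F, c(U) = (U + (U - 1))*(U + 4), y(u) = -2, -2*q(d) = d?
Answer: -4974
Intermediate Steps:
q(d) = -d/2
c(U) = (-1 + 2*U)*(4 + U) (c(U) = (U + (-1 + U))*(4 + U) = (-1 + 2*U)*(4 + U))
g(S, F) = F**2 - 10*S (g(S, F) = (-4 + 2*(-2)**2 + 7*(-2))*S + F*F = (-4 + 2*4 - 14)*S + F**2 = (-4 + 8 - 14)*S + F**2 = -10*S + F**2 = F**2 - 10*S)
g(q(-14), 162) - 1*31148 = (162**2 - (-5)*(-14)) - 1*31148 = (26244 - 10*7) - 31148 = (26244 - 70) - 31148 = 26174 - 31148 = -4974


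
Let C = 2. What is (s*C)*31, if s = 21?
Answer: 1302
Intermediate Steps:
(s*C)*31 = (21*2)*31 = 42*31 = 1302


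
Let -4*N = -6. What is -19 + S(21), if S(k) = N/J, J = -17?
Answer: -649/34 ≈ -19.088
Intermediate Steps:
N = 3/2 (N = -¼*(-6) = 3/2 ≈ 1.5000)
S(k) = -3/34 (S(k) = (3/2)/(-17) = (3/2)*(-1/17) = -3/34)
-19 + S(21) = -19 - 3/34 = -649/34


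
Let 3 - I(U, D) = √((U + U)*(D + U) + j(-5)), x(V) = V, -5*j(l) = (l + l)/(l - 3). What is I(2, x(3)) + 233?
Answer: 236 - √79/2 ≈ 231.56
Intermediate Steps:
j(l) = -2*l/(5*(-3 + l)) (j(l) = -(l + l)/(5*(l - 3)) = -2*l/(5*(-3 + l)))
I(U, D) = 3 - √(-¼ + 2*U*(D + U)) (I(U, D) = 3 - √((U + U)*(D + U) - 2*(-5)/(-15 + 5*(-5))) = 3 - √((2*U)*(D + U) - 2*(-5)/(-15 - 25)) = 3 - √(2*U*(D + U) - 2*(-5)/(-40)) = 3 - √(2*U*(D + U) - 2*(-5)*(-1/40)) = 3 - √(2*U*(D + U) - ¼) = 3 - √(-¼ + 2*U*(D + U)))
I(2, x(3)) + 233 = (3 - √(-1 + 8*2² + 8*3*2)/2) + 233 = (3 - √(-1 + 8*4 + 48)/2) + 233 = (3 - √(-1 + 32 + 48)/2) + 233 = (3 - √79/2) + 233 = 236 - √79/2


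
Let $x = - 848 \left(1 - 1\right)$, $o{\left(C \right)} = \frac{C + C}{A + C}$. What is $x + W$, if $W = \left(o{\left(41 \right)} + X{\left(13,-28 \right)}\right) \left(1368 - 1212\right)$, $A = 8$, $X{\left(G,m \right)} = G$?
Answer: $\frac{112164}{49} \approx 2289.1$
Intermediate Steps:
$o{\left(C \right)} = \frac{2 C}{8 + C}$ ($o{\left(C \right)} = \frac{C + C}{8 + C} = \frac{2 C}{8 + C}$)
$x = 0$ ($x = - 848 \left(1 - 1\right) = \left(-848\right) 0 = 0$)
$W = \frac{112164}{49}$ ($W = \left(2 \cdot 41 \frac{1}{8 + 41} + 13\right) \left(1368 - 1212\right) = \left(2 \cdot 41 \cdot \frac{1}{49} + 13\right) 156 = \left(\frac{82}{49} + 13\right) 156 = \frac{719}{49} \cdot 156 = \frac{112164}{49} \approx 2289.1$)
$x + W = 0 + \frac{112164}{49} = \frac{112164}{49}$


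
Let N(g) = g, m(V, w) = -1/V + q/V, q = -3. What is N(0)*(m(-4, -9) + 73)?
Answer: 0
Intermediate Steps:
m(V, w) = -4/V (m(V, w) = -1/V - 3/V = -4/V)
N(0)*(m(-4, -9) + 73) = 0*(-4/(-4) + 73) = 0*(-4*(-¼) + 73) = 0*(1 + 73) = 0*74 = 0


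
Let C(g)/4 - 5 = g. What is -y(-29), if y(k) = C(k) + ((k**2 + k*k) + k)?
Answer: -1557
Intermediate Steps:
C(g) = 20 + 4*g
y(k) = 20 + 2*k**2 + 5*k (y(k) = (20 + 4*k) + ((k**2 + k*k) + k) = (20 + 4*k) + ((k**2 + k**2) + k) = (20 + 4*k) + (2*k**2 + k) = (20 + 4*k) + (k + 2*k**2) = 20 + 2*k**2 + 5*k)
-y(-29) = -(20 + 2*(-29)**2 + 5*(-29)) = -(20 + 2*841 - 145) = -(20 + 1682 - 145) = -1*1557 = -1557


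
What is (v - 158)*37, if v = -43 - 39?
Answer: -8880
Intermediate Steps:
v = -82
(v - 158)*37 = (-82 - 158)*37 = -240*37 = -8880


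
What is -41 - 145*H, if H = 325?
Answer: -47166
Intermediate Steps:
-41 - 145*H = -41 - 145*325 = -41 - 47125 = -47166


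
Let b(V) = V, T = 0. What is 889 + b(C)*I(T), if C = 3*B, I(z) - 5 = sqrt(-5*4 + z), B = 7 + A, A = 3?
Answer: 1039 + 60*I*sqrt(5) ≈ 1039.0 + 134.16*I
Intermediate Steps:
B = 10 (B = 7 + 3 = 10)
I(z) = 5 + sqrt(-20 + z) (I(z) = 5 + sqrt(-5*4 + z) = 5 + sqrt(-20 + z))
C = 30 (C = 3*10 = 30)
889 + b(C)*I(T) = 889 + 30*(5 + sqrt(-20 + 0)) = 889 + 30*(5 + sqrt(-20)) = 889 + 30*(5 + 2*I*sqrt(5)) = 889 + (150 + 60*I*sqrt(5)) = 1039 + 60*I*sqrt(5)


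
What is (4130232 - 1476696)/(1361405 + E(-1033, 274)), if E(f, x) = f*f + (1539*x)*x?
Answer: 442256/19661743 ≈ 0.022493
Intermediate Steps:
E(f, x) = f² + 1539*x²
(4130232 - 1476696)/(1361405 + E(-1033, 274)) = (4130232 - 1476696)/(1361405 + ((-1033)² + 1539*274²)) = 2653536/(1361405 + (1067089 + 1539*75076)) = 2653536/(1361405 + (1067089 + 115541964)) = 2653536/(1361405 + 116609053) = 2653536/117970458 = 2653536*(1/117970458) = 442256/19661743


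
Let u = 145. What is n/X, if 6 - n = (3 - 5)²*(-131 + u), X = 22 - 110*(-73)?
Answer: -25/4026 ≈ -0.0062096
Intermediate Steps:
X = 8052 (X = 22 + 8030 = 8052)
n = -50 (n = 6 - (3 - 5)²*(-131 + 145) = 6 - (-2)²*14 = 6 - 4*14 = 6 - 1*56 = 6 - 56 = -50)
n/X = -50/8052 = -50*1/8052 = -25/4026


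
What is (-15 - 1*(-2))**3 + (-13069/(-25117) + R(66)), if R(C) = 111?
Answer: -52380993/25117 ≈ -2085.5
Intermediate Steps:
(-15 - 1*(-2))**3 + (-13069/(-25117) + R(66)) = (-15 - 1*(-2))**3 + (-13069/(-25117) + 111) = (-15 + 2)**3 + (-13069*(-1/25117) + 111) = (-13)**3 + (13069/25117 + 111) = -2197 + 2801056/25117 = -52380993/25117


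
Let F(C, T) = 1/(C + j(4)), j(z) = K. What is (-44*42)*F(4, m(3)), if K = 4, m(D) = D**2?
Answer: -231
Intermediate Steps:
j(z) = 4
F(C, T) = 1/(4 + C) (F(C, T) = 1/(C + 4) = 1/(4 + C))
(-44*42)*F(4, m(3)) = (-44*42)/(4 + 4) = -1848/8 = -1848*1/8 = -231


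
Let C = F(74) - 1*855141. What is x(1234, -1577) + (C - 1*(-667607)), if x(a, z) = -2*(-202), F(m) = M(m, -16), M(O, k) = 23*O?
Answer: -185428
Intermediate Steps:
F(m) = 23*m
C = -853439 (C = 23*74 - 1*855141 = 1702 - 855141 = -853439)
x(a, z) = 404
x(1234, -1577) + (C - 1*(-667607)) = 404 + (-853439 - 1*(-667607)) = 404 + (-853439 + 667607) = 404 - 185832 = -185428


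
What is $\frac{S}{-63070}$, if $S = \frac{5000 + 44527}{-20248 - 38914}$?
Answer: $\frac{49527}{3731347340} \approx 1.3273 \cdot 10^{-5}$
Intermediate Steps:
$S = - \frac{49527}{59162}$ ($S = \frac{49527}{-59162} = 49527 \left(- \frac{1}{59162}\right) = - \frac{49527}{59162} \approx -0.83714$)
$\frac{S}{-63070} = - \frac{49527}{59162 \left(-63070\right)} = \left(- \frac{49527}{59162}\right) \left(- \frac{1}{63070}\right) = \frac{49527}{3731347340}$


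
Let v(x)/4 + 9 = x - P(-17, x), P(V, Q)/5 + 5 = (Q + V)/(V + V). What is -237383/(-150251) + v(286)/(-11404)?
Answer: 21265618859/14564430434 ≈ 1.4601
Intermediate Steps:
P(V, Q) = -25 + 5*(Q + V)/(2*V) (P(V, Q) = -25 + 5*((Q + V)/(V + V)) = -25 + 5*((Q + V)/((2*V))) = -25 + 5*((Q + V)*(1/(2*V))) = -25 + 5*((Q + V)/(2*V)) = -25 + 5*(Q + V)/(2*V))
v(x) = 54 + 78*x/17 (v(x) = -36 + 4*(x - 5*(x - 9*(-17))/(2*(-17))) = -36 + 4*(x - 5*(-1)*(x + 153)/(2*17)) = -36 + 4*(x - 5*(-1)*(153 + x)/(2*17)) = -36 + 4*(x - (-45/2 - 5*x/34)) = -36 + 4*(x + (45/2 + 5*x/34)) = -36 + 4*(45/2 + 39*x/34) = -36 + (90 + 78*x/17) = 54 + 78*x/17)
-237383/(-150251) + v(286)/(-11404) = -237383/(-150251) + (54 + (78/17)*286)/(-11404) = -237383*(-1/150251) + (54 + 22308/17)*(-1/11404) = 237383/150251 + (23226/17)*(-1/11404) = 237383/150251 - 11613/96934 = 21265618859/14564430434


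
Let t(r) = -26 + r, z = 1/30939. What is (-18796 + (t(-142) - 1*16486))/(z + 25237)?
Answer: -548393775/390403772 ≈ -1.4047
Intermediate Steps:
z = 1/30939 ≈ 3.2322e-5
(-18796 + (t(-142) - 1*16486))/(z + 25237) = (-18796 + ((-26 - 142) - 1*16486))/(1/30939 + 25237) = (-18796 + (-168 - 16486))/(780807544/30939) = (-18796 - 16654)*(30939/780807544) = -35450*30939/780807544 = -548393775/390403772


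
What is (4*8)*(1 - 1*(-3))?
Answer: 128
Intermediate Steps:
(4*8)*(1 - 1*(-3)) = 32*(1 + 3) = 32*4 = 128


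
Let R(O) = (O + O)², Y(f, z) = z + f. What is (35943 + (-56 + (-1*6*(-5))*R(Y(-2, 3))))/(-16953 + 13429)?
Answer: -36007/3524 ≈ -10.218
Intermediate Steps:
Y(f, z) = f + z
R(O) = 4*O² (R(O) = (2*O)² = 4*O²)
(35943 + (-56 + (-1*6*(-5))*R(Y(-2, 3))))/(-16953 + 13429) = (35943 + (-56 + (-1*6*(-5))*(4*(-2 + 3)²)))/(-16953 + 13429) = (35943 + (-56 + (-6*(-5))*(4*1²)))/(-3524) = (35943 + (-56 + 30*(4*1)))*(-1/3524) = (35943 + (-56 + 30*4))*(-1/3524) = (35943 + (-56 + 120))*(-1/3524) = (35943 + 64)*(-1/3524) = 36007*(-1/3524) = -36007/3524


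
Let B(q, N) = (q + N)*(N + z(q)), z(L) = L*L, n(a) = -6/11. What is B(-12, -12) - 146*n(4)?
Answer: -33972/11 ≈ -3088.4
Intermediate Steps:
n(a) = -6/11 (n(a) = -6*1/11 = -6/11)
z(L) = L²
B(q, N) = (N + q)*(N + q²) (B(q, N) = (q + N)*(N + q²) = (N + q)*(N + q²))
B(-12, -12) - 146*n(4) = ((-12)² + (-12)³ - 12*(-12) - 12*(-12)²) - 146*(-6/11) = (144 - 1728 + 144 - 12*144) + 876/11 = (144 - 1728 + 144 - 1728) + 876/11 = -3168 + 876/11 = -33972/11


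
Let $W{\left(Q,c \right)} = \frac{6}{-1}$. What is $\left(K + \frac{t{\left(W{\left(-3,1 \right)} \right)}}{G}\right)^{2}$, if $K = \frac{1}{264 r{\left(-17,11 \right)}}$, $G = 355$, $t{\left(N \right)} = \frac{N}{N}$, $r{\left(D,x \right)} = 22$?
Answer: $\frac{37982569}{4251184185600} \approx 8.9346 \cdot 10^{-6}$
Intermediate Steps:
$W{\left(Q,c \right)} = -6$ ($W{\left(Q,c \right)} = 6 \left(-1\right) = -6$)
$t{\left(N \right)} = 1$
$K = \frac{1}{5808}$ ($K = \frac{1}{264 \cdot 22} = \frac{1}{264} \cdot \frac{1}{22} = \frac{1}{5808} \approx 0.00017218$)
$\left(K + \frac{t{\left(W{\left(-3,1 \right)} \right)}}{G}\right)^{2} = \left(\frac{1}{5808} + 1 \cdot \frac{1}{355}\right)^{2} = \left(\frac{1}{5808} + \frac{1}{355}\right)^{2} = \left(\frac{6163}{2061840}\right)^{2} = \frac{37982569}{4251184185600}$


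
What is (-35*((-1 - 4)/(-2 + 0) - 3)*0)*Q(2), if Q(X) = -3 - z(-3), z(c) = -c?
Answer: 0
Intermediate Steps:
Q(X) = -6 (Q(X) = -3 - (-1)*(-3) = -3 - 1*3 = -3 - 3 = -6)
(-35*((-1 - 4)/(-2 + 0) - 3)*0)*Q(2) = -35*((-1 - 4)/(-2 + 0) - 3)*0*(-6) = -35*(-5/(-2) - 3)*0*(-6) = -35*(-5*(-½) - 3)*0*(-6) = -35*(5/2 - 3)*0*(-6) = -(-35)*0/2*(-6) = -35*0*(-6) = 0*(-6) = 0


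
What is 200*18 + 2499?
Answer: 6099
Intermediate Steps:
200*18 + 2499 = 3600 + 2499 = 6099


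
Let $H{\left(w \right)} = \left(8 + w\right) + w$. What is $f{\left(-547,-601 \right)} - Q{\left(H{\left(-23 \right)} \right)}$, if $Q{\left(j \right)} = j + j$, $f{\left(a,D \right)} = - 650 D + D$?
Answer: $390125$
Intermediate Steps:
$f{\left(a,D \right)} = - 649 D$
$H{\left(w \right)} = 8 + 2 w$
$Q{\left(j \right)} = 2 j$
$f{\left(-547,-601 \right)} - Q{\left(H{\left(-23 \right)} \right)} = \left(-649\right) \left(-601\right) - 2 \left(8 + 2 \left(-23\right)\right) = 390049 - 2 \left(8 - 46\right) = 390049 - 2 \left(-38\right) = 390049 - -76 = 390049 + 76 = 390125$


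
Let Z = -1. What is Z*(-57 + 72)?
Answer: -15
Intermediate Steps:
Z*(-57 + 72) = -(-57 + 72) = -1*15 = -15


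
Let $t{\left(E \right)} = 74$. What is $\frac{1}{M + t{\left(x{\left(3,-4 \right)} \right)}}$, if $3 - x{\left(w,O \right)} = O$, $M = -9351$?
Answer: $- \frac{1}{9277} \approx -0.00010779$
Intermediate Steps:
$x{\left(w,O \right)} = 3 - O$
$\frac{1}{M + t{\left(x{\left(3,-4 \right)} \right)}} = \frac{1}{-9351 + 74} = \frac{1}{-9277} = - \frac{1}{9277}$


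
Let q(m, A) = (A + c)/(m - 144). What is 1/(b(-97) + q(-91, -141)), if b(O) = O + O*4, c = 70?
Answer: -235/113904 ≈ -0.0020631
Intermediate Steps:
q(m, A) = (70 + A)/(-144 + m) (q(m, A) = (A + 70)/(m - 144) = (70 + A)/(-144 + m))
b(O) = 5*O (b(O) = O + 4*O = 5*O)
1/(b(-97) + q(-91, -141)) = 1/(5*(-97) + (70 - 141)/(-144 - 91)) = 1/(-485 - 71/(-235)) = 1/(-485 - 1/235*(-71)) = 1/(-485 + 71/235) = 1/(-113904/235) = -235/113904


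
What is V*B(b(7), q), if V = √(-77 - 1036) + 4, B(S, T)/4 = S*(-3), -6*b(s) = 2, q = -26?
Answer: 16 + 4*I*√1113 ≈ 16.0 + 133.45*I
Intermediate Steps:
b(s) = -⅓ (b(s) = -⅙*2 = -⅓)
B(S, T) = -12*S (B(S, T) = 4*(S*(-3)) = 4*(-3*S) = -12*S)
V = 4 + I*√1113 (V = √(-1113) + 4 = I*√1113 + 4 = 4 + I*√1113 ≈ 4.0 + 33.362*I)
V*B(b(7), q) = (4 + I*√1113)*(-12*(-⅓)) = (4 + I*√1113)*4 = 16 + 4*I*√1113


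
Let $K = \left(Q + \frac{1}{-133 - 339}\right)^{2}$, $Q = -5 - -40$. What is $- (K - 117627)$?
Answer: $\frac{25932536207}{222784} \approx 1.164 \cdot 10^{5}$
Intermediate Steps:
$Q = 35$ ($Q = -5 + 40 = 35$)
$K = \frac{272877361}{222784}$ ($K = \left(35 + \frac{1}{-133 - 339}\right)^{2} = \left(35 + \frac{1}{-472}\right)^{2} = \left(35 - \frac{1}{472}\right)^{2} = \left(\frac{16519}{472}\right)^{2} = \frac{272877361}{222784} \approx 1224.9$)
$- (K - 117627) = - (\frac{272877361}{222784} - 117627) = \left(-1\right) \left(- \frac{25932536207}{222784}\right) = \frac{25932536207}{222784}$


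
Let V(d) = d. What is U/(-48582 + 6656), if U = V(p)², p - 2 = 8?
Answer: -50/20963 ≈ -0.0023852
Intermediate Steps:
p = 10 (p = 2 + 8 = 10)
U = 100 (U = 10² = 100)
U/(-48582 + 6656) = 100/(-48582 + 6656) = 100/(-41926) = 100*(-1/41926) = -50/20963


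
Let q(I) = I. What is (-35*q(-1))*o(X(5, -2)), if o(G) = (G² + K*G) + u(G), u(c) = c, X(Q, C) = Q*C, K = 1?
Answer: 2800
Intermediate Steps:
X(Q, C) = C*Q
o(G) = G² + 2*G (o(G) = (G² + 1*G) + G = (G² + G) + G = (G + G²) + G = G² + 2*G)
(-35*q(-1))*o(X(5, -2)) = (-35*(-1))*((-2*5)*(2 - 2*5)) = 35*(-10*(2 - 10)) = 35*(-10*(-8)) = 35*80 = 2800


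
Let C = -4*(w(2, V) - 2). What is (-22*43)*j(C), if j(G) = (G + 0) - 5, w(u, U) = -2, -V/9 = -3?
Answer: -10406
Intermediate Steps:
V = 27 (V = -9*(-3) = 27)
C = 16 (C = -4*(-2 - 2) = -4*(-4) = 16)
j(G) = -5 + G (j(G) = G - 5 = -5 + G)
(-22*43)*j(C) = (-22*43)*(-5 + 16) = -946*11 = -10406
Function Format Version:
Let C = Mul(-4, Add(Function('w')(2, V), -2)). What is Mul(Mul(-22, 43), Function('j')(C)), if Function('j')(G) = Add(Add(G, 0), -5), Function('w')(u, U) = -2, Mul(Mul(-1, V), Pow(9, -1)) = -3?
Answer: -10406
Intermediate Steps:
V = 27 (V = Mul(-9, -3) = 27)
C = 16 (C = Mul(-4, Add(-2, -2)) = Mul(-4, -4) = 16)
Function('j')(G) = Add(-5, G) (Function('j')(G) = Add(G, -5) = Add(-5, G))
Mul(Mul(-22, 43), Function('j')(C)) = Mul(Mul(-22, 43), Add(-5, 16)) = Mul(-946, 11) = -10406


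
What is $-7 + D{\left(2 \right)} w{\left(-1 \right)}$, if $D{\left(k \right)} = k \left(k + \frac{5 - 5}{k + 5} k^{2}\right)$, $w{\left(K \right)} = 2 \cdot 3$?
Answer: $17$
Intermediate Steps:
$w{\left(K \right)} = 6$
$D{\left(k \right)} = k^{2}$ ($D{\left(k \right)} = k \left(k + \frac{0}{5 + k} k^{2}\right) = k \left(k + 0 k^{2}\right) = k \left(k + 0\right) = k k = k^{2}$)
$-7 + D{\left(2 \right)} w{\left(-1 \right)} = -7 + 2^{2} \cdot 6 = -7 + 4 \cdot 6 = -7 + 24 = 17$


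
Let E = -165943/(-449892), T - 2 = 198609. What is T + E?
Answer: 89353665955/449892 ≈ 1.9861e+5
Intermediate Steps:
T = 198611 (T = 2 + 198609 = 198611)
E = 165943/449892 (E = -165943*(-1/449892) = 165943/449892 ≈ 0.36885)
T + E = 198611 + 165943/449892 = 89353665955/449892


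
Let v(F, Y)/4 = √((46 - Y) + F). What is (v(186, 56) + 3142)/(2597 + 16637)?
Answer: 1571/9617 + 8*√11/9617 ≈ 0.16612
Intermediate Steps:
v(F, Y) = 4*√(46 + F - Y) (v(F, Y) = 4*√((46 - Y) + F) = 4*√(46 + F - Y))
(v(186, 56) + 3142)/(2597 + 16637) = (4*√(46 + 186 - 1*56) + 3142)/(2597 + 16637) = (4*√(46 + 186 - 56) + 3142)/19234 = (4*√176 + 3142)*(1/19234) = (4*(4*√11) + 3142)*(1/19234) = (16*√11 + 3142)*(1/19234) = (3142 + 16*√11)*(1/19234) = 1571/9617 + 8*√11/9617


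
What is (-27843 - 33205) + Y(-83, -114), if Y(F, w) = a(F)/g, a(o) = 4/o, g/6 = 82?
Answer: -623239033/10209 ≈ -61048.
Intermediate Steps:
g = 492 (g = 6*82 = 492)
Y(F, w) = 1/(123*F) (Y(F, w) = (4/F)/492 = (4/F)*(1/492) = 1/(123*F))
(-27843 - 33205) + Y(-83, -114) = (-27843 - 33205) + (1/123)/(-83) = -61048 + (1/123)*(-1/83) = -61048 - 1/10209 = -623239033/10209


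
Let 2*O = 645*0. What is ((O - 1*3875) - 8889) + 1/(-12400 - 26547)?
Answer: -497119509/38947 ≈ -12764.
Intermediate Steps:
O = 0 (O = (645*0)/2 = (½)*0 = 0)
((O - 1*3875) - 8889) + 1/(-12400 - 26547) = ((0 - 1*3875) - 8889) + 1/(-12400 - 26547) = ((0 - 3875) - 8889) + 1/(-38947) = (-3875 - 8889) - 1/38947 = -12764 - 1/38947 = -497119509/38947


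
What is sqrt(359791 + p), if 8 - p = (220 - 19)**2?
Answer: sqrt(319398) ≈ 565.15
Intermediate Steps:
p = -40393 (p = 8 - (220 - 19)**2 = 8 - 1*201**2 = 8 - 1*40401 = 8 - 40401 = -40393)
sqrt(359791 + p) = sqrt(359791 - 40393) = sqrt(319398)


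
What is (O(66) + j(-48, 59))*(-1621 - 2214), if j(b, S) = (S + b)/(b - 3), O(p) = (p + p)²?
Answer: -3407830855/51 ≈ -6.6820e+7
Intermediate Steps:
O(p) = 4*p² (O(p) = (2*p)² = 4*p²)
j(b, S) = (S + b)/(-3 + b)
(O(66) + j(-48, 59))*(-1621 - 2214) = (4*66² + (59 - 48)/(-3 - 48))*(-1621 - 2214) = (4*4356 + 11/(-51))*(-3835) = (17424 - 1/51*11)*(-3835) = (17424 - 11/51)*(-3835) = (888613/51)*(-3835) = -3407830855/51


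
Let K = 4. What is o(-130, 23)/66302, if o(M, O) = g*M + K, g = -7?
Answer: 457/33151 ≈ 0.013785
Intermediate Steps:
o(M, O) = 4 - 7*M (o(M, O) = -7*M + 4 = 4 - 7*M)
o(-130, 23)/66302 = (4 - 7*(-130))/66302 = (4 + 910)*(1/66302) = 914*(1/66302) = 457/33151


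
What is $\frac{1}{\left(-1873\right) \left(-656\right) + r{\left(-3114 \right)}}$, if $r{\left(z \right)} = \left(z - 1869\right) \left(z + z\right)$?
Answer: $\frac{1}{32262812} \approx 3.0995 \cdot 10^{-8}$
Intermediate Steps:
$r{\left(z \right)} = 2 z \left(-1869 + z\right)$ ($r{\left(z \right)} = \left(-1869 + z\right) 2 z = 2 z \left(-1869 + z\right)$)
$\frac{1}{\left(-1873\right) \left(-656\right) + r{\left(-3114 \right)}} = \frac{1}{\left(-1873\right) \left(-656\right) + 2 \left(-3114\right) \left(-1869 - 3114\right)} = \frac{1}{1228688 + 2 \left(-3114\right) \left(-4983\right)} = \frac{1}{1228688 + 31034124} = \frac{1}{32262812}$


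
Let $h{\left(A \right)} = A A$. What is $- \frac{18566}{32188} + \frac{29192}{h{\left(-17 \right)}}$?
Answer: $\frac{467133261}{4651166} \approx 100.43$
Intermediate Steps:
$h{\left(A \right)} = A^{2}$
$- \frac{18566}{32188} + \frac{29192}{h{\left(-17 \right)}} = - \frac{18566}{32188} + \frac{29192}{\left(-17\right)^{2}} = \left(-18566\right) \frac{1}{32188} + \frac{29192}{289} = - \frac{9283}{16094} + 29192 \cdot \frac{1}{289} = - \frac{9283}{16094} + \frac{29192}{289} = \frac{467133261}{4651166}$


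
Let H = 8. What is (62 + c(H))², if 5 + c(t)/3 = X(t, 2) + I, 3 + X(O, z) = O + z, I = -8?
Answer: 1936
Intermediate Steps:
X(O, z) = -3 + O + z (X(O, z) = -3 + (O + z) = -3 + O + z)
c(t) = -42 + 3*t (c(t) = -15 + 3*((-3 + t + 2) - 8) = -15 + 3*((-1 + t) - 8) = -15 + 3*(-9 + t) = -15 + (-27 + 3*t) = -42 + 3*t)
(62 + c(H))² = (62 + (-42 + 3*8))² = (62 + (-42 + 24))² = (62 - 18)² = 44² = 1936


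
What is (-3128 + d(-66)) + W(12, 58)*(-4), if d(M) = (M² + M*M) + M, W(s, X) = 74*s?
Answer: 1966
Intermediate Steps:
d(M) = M + 2*M² (d(M) = (M² + M²) + M = 2*M² + M = M + 2*M²)
(-3128 + d(-66)) + W(12, 58)*(-4) = (-3128 - 66*(1 + 2*(-66))) + (74*12)*(-4) = (-3128 - 66*(1 - 132)) + 888*(-4) = (-3128 - 66*(-131)) - 3552 = (-3128 + 8646) - 3552 = 5518 - 3552 = 1966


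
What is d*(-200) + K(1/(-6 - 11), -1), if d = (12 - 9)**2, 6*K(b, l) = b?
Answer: -183601/102 ≈ -1800.0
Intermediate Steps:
K(b, l) = b/6
d = 9 (d = 3**2 = 9)
d*(-200) + K(1/(-6 - 11), -1) = 9*(-200) + 1/(6*(-6 - 11)) = -1800 + (1/6)/(-17) = -1800 + (1/6)*(-1/17) = -1800 - 1/102 = -183601/102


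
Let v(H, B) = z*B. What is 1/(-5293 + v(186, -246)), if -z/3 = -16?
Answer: -1/17101 ≈ -5.8476e-5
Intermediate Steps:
z = 48 (z = -3*(-16) = 48)
v(H, B) = 48*B
1/(-5293 + v(186, -246)) = 1/(-5293 + 48*(-246)) = 1/(-5293 - 11808) = 1/(-17101) = -1/17101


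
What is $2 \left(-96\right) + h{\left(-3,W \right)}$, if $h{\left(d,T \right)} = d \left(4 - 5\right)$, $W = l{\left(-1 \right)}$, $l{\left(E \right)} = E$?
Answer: $-189$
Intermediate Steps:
$W = -1$
$h{\left(d,T \right)} = - d$ ($h{\left(d,T \right)} = d \left(-1\right) = - d$)
$2 \left(-96\right) + h{\left(-3,W \right)} = 2 \left(-96\right) - -3 = -192 + 3 = -189$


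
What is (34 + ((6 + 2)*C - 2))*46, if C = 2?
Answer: 2208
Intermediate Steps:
(34 + ((6 + 2)*C - 2))*46 = (34 + ((6 + 2)*2 - 2))*46 = (34 + (8*2 - 2))*46 = (34 + (16 - 2))*46 = (34 + 14)*46 = 48*46 = 2208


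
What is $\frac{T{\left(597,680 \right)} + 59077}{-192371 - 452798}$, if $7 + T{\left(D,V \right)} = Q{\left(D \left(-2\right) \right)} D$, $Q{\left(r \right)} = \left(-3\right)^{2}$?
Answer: $- \frac{64443}{645169} \approx -0.099885$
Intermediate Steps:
$Q{\left(r \right)} = 9$
$T{\left(D,V \right)} = -7 + 9 D$
$\frac{T{\left(597,680 \right)} + 59077}{-192371 - 452798} = \frac{\left(-7 + 9 \cdot 597\right) + 59077}{-192371 - 452798} = \frac{\left(-7 + 5373\right) + 59077}{-645169} = \left(5366 + 59077\right) \left(- \frac{1}{645169}\right) = 64443 \left(- \frac{1}{645169}\right) = - \frac{64443}{645169}$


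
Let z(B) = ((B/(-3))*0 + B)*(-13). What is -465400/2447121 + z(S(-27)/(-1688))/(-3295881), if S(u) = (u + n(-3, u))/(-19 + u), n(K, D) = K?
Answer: -6616916802747355/34792427876036136 ≈ -0.19018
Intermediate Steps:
S(u) = (-3 + u)/(-19 + u) (S(u) = (u - 3)/(-19 + u) = (-3 + u)/(-19 + u))
z(B) = -13*B (z(B) = ((B*(-⅓))*0 + B)*(-13) = (-B/3*0 + B)*(-13) = (0 + B)*(-13) = B*(-13) = -13*B)
-465400/2447121 + z(S(-27)/(-1688))/(-3295881) = -465400/2447121 - 13*(-3 - 27)/(-19 - 27)/(-1688)/(-3295881) = -465400*1/2447121 - 13*-30/(-46)*(-1)/1688*(-1/3295881) = -465400/2447121 - 13*(-1/46*(-30))*(-1)/1688*(-1/3295881) = -465400/2447121 - 195*(-1)/(23*1688)*(-1/3295881) = -465400/2447121 - 13*(-15/38824)*(-1/3295881) = -465400/2447121 + (195/38824)*(-1/3295881) = -465400/2447121 - 65/42653094648 = -6616916802747355/34792427876036136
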